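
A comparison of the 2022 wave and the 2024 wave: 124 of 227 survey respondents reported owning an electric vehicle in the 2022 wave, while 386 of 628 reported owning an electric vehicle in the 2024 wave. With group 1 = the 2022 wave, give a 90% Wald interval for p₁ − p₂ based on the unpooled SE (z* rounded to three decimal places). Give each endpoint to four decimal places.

(-0.1314, -0.0053)

p̂₁ = 124/227 = 0.54626, p̂₂ = 386/628 = 0.61465; p̂₁ − p̂₂ = -0.06839.
SE = √(0.001091896 + 0.000377158) = √0.001469054 = 0.038328.
For 90% confidence, z* = 1.645. Margin = 1.645·0.038328 = 0.06305.
So the interval runs from -0.1314 to -0.0053.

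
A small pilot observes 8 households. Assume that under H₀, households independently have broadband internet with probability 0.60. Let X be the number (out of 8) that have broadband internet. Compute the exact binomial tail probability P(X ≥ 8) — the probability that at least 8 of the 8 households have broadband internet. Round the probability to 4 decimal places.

X is binomial with n = 8 and p = 0.60.
P(X ≥ 8) = C(8,8)·0.60^8·0.40^0.
= 0.016796 = 0.0168.

P = 0.0168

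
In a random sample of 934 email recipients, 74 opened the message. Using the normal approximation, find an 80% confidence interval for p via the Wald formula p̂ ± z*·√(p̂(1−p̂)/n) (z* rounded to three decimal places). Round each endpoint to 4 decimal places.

(0.0679, 0.0906)

Sample proportion p̂ = 74/934 = 0.07923.
SE = √(p̂(1−p̂)/n) = √(0.072952/934) = 0.008838.
For 80% confidence, z* = 1.282.
Margin of error: 1.282 × 0.008838 = 0.01133.
So the interval runs from 0.0679 to 0.0906.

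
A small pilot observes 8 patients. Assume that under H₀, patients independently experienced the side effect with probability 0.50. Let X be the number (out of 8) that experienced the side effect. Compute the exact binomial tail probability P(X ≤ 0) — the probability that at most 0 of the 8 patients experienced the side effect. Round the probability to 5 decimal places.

P = 0.00391

X is binomial with n = 8 and p = 0.50.
P(X ≤ 0) = C(8,0)·0.50^0·0.50^8.
= 0.003906 = 0.00391.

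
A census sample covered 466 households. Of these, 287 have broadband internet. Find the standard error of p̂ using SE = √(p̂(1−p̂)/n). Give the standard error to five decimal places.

SE = 0.02253

With x = 287 successes in n = 466, p̂ = 0.61588.
p̂(1−p̂) = 0.61588·0.38412 = 0.236572.
SE = √(0.236572/466) = √0.000507665 = 0.02253.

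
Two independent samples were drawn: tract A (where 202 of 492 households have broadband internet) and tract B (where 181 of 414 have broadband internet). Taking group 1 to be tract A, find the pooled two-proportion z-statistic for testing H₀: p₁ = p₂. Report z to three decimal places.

z = -0.808

Sample proportions: p̂₁ = 202/492 = 0.41057 and p̂₂ = 181/414 = 0.43720.
Pooling: p̂ = 383/906 = 0.42274.
SE = √[p̂(1−p̂)(1/n₁+1/n₂)] = √[0.42274·0.57726·(1/492+1/414)] ≈ 0.032946.
z = (p̂₁ − p̂₂)/SE = (0.41057 − 0.43720)/0.032946 = -0.02663/0.032946 = -0.808.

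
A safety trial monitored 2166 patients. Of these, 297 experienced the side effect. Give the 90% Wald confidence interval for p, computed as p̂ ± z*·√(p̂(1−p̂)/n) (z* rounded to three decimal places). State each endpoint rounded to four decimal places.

(0.1250, 0.1493)

The sample proportion is 297/2166 = 0.13712.
Standard error of p̂: √(0.118317/2166) = √0.000054625 = 0.007391.
For 90% confidence, z* = 1.645.
Margin of error: 1.645 × 0.007391 = 0.01216.
CI: 0.13712 ± 0.01216 = (0.1250, 0.1493).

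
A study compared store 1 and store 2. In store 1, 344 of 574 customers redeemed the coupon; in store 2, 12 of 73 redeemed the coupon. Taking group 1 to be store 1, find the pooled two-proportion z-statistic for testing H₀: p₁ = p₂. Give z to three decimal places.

z = 7.036

Sample proportions: p̂₁ = 344/574 = 0.59930 and p̂₂ = 12/73 = 0.16438.
Pooled p̂ = (344+12)/(574+73) = 356/647 = 0.55023.
SE = √[p̂(1−p̂)(1/n₁+1/n₂)] = √[0.55023·0.44977·(1/574+1/73)] ≈ 0.061816.
z = 0.43492/0.061816 = 7.036.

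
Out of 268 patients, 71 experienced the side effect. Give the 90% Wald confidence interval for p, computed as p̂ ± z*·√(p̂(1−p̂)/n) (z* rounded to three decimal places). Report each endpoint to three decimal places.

p̂ = 71/268 = 0.26493.
Standard error of p̂: √(0.194740/268) = √0.000726641 = 0.026956.
For 90% confidence, z* = 1.645.
Margin of error: 1.645 × 0.026956 = 0.04434.
Interval: 0.26493 ± 0.04434 → (0.221, 0.309).

(0.221, 0.309)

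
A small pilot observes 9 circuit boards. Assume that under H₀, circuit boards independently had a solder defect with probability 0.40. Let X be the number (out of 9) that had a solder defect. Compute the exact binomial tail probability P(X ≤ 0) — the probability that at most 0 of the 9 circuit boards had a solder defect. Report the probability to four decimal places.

X ~ Binomial(n=9, p=0.40).
P(X ≤ 0) = C(9,0)·0.40^0·0.60^9.
= 0.010078 = 0.0101.

P = 0.0101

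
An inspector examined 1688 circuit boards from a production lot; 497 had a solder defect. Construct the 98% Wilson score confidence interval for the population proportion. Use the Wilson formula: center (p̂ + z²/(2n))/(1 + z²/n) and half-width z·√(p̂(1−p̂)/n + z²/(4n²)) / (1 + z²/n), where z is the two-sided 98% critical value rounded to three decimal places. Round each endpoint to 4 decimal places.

p̂ = 497/1688 = 0.29443; z = 2.326, so z² = 5.410276.
1 + z²/n = 1.003205.
Adjusted center: (0.29443 + z²/(2n))/1.003205 = 0.29509.
Radicand: p̂(1−p̂)/n + z²/(4n²) = 0.000123070 + 0.000000475 = 0.000123545.
Half-width = z·√(radicand)/denom = 2.326·0.011115/1.003205 = 0.02577.
So the interval runs from 0.2693 to 0.3209.

(0.2693, 0.3209)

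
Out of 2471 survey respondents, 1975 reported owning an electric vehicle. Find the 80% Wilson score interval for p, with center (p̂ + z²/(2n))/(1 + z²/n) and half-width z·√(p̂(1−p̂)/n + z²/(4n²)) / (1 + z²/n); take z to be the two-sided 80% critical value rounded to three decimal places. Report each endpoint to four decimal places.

(0.7887, 0.8094)

p̂ = 1975/2471 = 0.79927; z = 1.282, so z² = 1.643524.
1 + z²/n = 1.000665.
Adjusted center: (0.79927 + z²/(2n))/1.000665 = 0.79907.
Radicand: p̂(1−p̂)/n + z²/(4n²) = 0.000064928 + 0.000000067 = 0.000064995.
Half-width = 1.282·√0.000064995/1.000665 = 0.01033.
CI: 0.79907 ± 0.01033 = (0.7887, 0.8094).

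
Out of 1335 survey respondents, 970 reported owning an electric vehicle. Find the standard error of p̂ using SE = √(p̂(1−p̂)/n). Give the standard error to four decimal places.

Sample proportion p̂ = 970/1335 = 0.72659.
p̂(1−p̂) = 0.198657.
SE = √(0.198657/1335) = √0.000148807 = 0.0122.

SE = 0.0122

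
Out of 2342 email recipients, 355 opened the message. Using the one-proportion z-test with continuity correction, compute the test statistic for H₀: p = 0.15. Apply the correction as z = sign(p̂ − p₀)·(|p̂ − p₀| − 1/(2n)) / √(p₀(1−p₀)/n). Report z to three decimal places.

p̂ = 355/2342 = 0.15158. p̂ − p₀ = 0.001580.
1/(2n) = 0.000213.
Corrected numerator: |0.001580| − 0.000213 = 0.001367.
SE₀ = √(0.15·0.85/2342) = 0.007378.
z = (+)0.001367/0.007378 = 0.185.

z = 0.185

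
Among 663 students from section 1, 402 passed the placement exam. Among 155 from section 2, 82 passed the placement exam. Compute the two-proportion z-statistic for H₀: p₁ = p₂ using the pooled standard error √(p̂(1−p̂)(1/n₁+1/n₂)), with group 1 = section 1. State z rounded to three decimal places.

z = 1.763

p̂₁ = 402/663 = 0.60633, p̂₂ = 82/155 = 0.52903.
Pooled p̂ = (402+82)/(663+155) = 484/818 = 0.59169.
Pooled SE = √[0.2415935·0.00795991] ≈ 0.043853.
z = 0.07730/0.043853 = 1.763.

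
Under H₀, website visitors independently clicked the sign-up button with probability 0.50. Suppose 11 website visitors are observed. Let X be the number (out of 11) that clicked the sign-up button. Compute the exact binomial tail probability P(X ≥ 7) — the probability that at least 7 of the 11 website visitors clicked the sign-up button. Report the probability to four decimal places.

X ~ Binomial(n=11, p=0.50).
P(X ≥ 7) = Σ_{j=7}^{11} C(11,j)·0.50^j·0.50^{11−j}.
= 0.161133 + 0.080566 + 0.026855 + 0.005371 + 0.000488 = 0.2744.

P = 0.2744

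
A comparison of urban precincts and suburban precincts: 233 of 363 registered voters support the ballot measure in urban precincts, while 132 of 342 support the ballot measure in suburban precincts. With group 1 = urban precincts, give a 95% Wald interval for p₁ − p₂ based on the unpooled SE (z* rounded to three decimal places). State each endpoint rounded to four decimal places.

p̂₁ = 233/363 = 0.64187, p̂₂ = 132/342 = 0.38596; p̂₁ − p̂₂ = 0.25591.
SE = √(0.000633256 + 0.000692971) = √0.001326227 = 0.036417.
The 95% critical value is z* = 1.960. Margin = 1.960·0.036417 = 0.07138.
So the interval runs from 0.1845 to 0.3273.

(0.1845, 0.3273)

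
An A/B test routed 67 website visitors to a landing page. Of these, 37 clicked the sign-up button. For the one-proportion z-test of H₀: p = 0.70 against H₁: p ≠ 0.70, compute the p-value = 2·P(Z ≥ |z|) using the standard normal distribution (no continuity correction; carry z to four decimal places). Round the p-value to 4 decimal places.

With x = 37 successes in n = 67, p̂ = 0.55224.
Null standard error: √(0.70·0.30/67) = √0.003134328 = 0.055985.
Test statistic (full precision, shown to 4 dp): z = (37/67 − 0.70)/SE₀ ≈ -2.6393.
From the standard normal, 2·P(Z ≥ |z|) = 0.0083.

p-value = 0.0083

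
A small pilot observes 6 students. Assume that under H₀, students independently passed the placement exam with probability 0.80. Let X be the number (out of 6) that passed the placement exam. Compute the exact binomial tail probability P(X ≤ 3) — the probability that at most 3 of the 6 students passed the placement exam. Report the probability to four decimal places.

X ~ Binomial(n=6, p=0.80).
P(X ≤ 3) = C(6,0)·0.80^0·0.20^6 + C(6,1)·0.80^1·0.20^5 + C(6,2)·0.80^2·0.20^4 + C(6,3)·0.80^3·0.20^3.
= 0.000064 + 0.001536 + 0.015360 + 0.081920 = 0.0989.

P = 0.0989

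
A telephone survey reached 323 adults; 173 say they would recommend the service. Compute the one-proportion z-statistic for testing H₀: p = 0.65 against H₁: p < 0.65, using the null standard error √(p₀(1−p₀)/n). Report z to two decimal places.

The sample proportion is 173/323 = 0.53560.
SE₀ = √(0.65·0.35/323) = 0.026539.
Test statistic: z = -0.11440/0.026539 = -4.31.

z = -4.31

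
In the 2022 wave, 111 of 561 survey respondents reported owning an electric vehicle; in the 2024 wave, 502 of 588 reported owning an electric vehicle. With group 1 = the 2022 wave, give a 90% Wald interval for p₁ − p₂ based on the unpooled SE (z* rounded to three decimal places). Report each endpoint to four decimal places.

p̂₁ = 111/561 = 0.19786, p̂₂ = 502/588 = 0.85374; p̂₁ − p̂₂ = -0.65588.
Unpooled SE = √(p̂₁(1−p̂₁)/n₁ + p̂₂(1−p̂₂)/n₂) = √(0.000282909 + 0.000212359) = 0.022255.
The 90% critical value is z* = 1.645. Margin = 1.645·0.022255 = 0.03661.
So the interval runs from -0.6925 to -0.6193.

(-0.6925, -0.6193)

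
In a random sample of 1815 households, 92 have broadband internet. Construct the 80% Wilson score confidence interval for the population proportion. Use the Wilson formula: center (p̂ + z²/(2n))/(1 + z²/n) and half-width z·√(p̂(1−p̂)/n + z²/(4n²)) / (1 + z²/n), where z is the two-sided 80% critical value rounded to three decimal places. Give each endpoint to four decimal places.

Here p̂ = 92/1815 = 0.05069 and z = 1.282 (z² = 1.643524).
Denominator 1 + z²/n = 1 + 1.643524/1815 = 1.000906.
Adjusted center: (0.05069 + z²/(2n))/1.000906 = 0.05110.
Radicand: p̂(1−p̂)/n + z²/(4n²) = 0.000026512 + 0.000000125 = 0.000026637.
Half-width = z·√(radicand)/denom = 1.282·0.005161/1.000906 = 0.00661.
So the interval runs from 0.0445 to 0.0577.

(0.0445, 0.0577)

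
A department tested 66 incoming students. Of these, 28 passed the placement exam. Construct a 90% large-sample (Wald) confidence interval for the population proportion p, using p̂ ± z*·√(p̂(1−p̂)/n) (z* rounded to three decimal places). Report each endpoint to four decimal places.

p̂ = 28/66 = 0.42424.
SE(p̂) = √(0.42424·0.57576/66) = 0.060835.
For 90% confidence, z* = 1.645.
Margin = 1.645·0.060835 = 0.10007.
CI: 0.42424 ± 0.10007 = (0.3242, 0.5243).

(0.3242, 0.5243)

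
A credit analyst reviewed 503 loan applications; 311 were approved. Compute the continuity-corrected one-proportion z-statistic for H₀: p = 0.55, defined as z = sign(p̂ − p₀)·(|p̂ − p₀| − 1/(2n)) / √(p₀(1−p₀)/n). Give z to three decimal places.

z = 3.034

p̂ = 311/503 = 0.61829. p̂ − p₀ = 0.068290.
1/(2n) = 0.000994.
Corrected numerator: |0.068290| − 0.000994 = 0.067296.
SE₀ = √(0.55·0.45/503) = 0.022182.
z = (+)0.067296/0.022182 = 3.034.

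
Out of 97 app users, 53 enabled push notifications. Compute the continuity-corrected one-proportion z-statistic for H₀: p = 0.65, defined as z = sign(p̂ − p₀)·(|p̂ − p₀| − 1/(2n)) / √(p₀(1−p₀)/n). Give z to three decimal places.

p̂ = 53/97 = 0.54639. p̂ − p₀ = -0.103608.
Continuity correction 1/(2n) = 1/194 = 0.005155.
Corrected numerator: |-0.103608| − 0.005155 = 0.098453.
SE₀ = √(0.65·0.35/97) = 0.048429.
z = −0.098453/0.048429 = -2.033.

z = -2.033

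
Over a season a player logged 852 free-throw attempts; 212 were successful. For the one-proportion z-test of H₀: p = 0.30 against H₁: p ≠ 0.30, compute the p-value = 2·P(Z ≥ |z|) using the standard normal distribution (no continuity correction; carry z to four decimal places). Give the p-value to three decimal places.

p-value = 0.001

p̂ = 212/852 = 0.24883.
SE₀ = √(0.30·0.70/852) = 0.015700.
Test statistic (full precision, shown to 4 dp): z = (212/852 − 0.30)/SE₀ ≈ -3.2595.
From the standard normal, 2·P(Z ≥ |z|) = 0.001.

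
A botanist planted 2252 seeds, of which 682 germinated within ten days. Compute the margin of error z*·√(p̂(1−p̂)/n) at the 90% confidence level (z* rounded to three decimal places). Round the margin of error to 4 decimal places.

ME = 0.0159

With x = 682 successes in n = 2252, p̂ = 0.30284.
Standard error of p̂: √(0.211129/2252) = √0.000093752 = 0.009683.
For 90% confidence, z* = 1.645.
ME = 1.645·0.009683 = 0.0159.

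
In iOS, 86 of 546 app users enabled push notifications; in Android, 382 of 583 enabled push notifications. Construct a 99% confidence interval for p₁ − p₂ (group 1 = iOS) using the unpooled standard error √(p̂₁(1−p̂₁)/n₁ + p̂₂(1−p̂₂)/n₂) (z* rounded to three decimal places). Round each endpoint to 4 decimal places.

p̂₁ = 0.15751, p̂₂ = 0.65523, so the observed difference is -0.49772.
Unpooled SE = √(p̂₁(1−p̂₁)/n₁ + p̂₂(1−p̂₂)/n₂) = √(0.000243040 + 0.000387484) = 0.025110.
For 99% confidence, z* = 2.576. Margin of error = 0.06468.
CI: -0.49772 ± 0.06468 = (-0.5624, -0.4330).

(-0.5624, -0.4330)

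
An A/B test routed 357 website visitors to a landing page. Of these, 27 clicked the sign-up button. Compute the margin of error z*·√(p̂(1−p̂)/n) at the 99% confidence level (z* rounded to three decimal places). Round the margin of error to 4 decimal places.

ME = 0.0360

p̂ = 27/357 = 0.07563.
SE(p̂) = √(0.07563·0.92437/357) = 0.013994.
z* = 2.576 at the 99% level.
ME = 2.576·0.013994 = 0.0360.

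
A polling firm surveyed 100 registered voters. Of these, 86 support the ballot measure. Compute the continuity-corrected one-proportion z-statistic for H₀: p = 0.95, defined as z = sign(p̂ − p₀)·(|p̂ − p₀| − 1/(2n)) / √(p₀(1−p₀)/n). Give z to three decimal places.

p̂ = 86/100 = 0.86000. p̂ − p₀ = -0.090000.
1/(2n) = 0.005000.
Corrected numerator: |-0.090000| − 0.005000 = 0.085000.
Null standard error: √(0.95·0.05/100) = √0.000475000 = 0.021794.
z = (−)0.085000/0.021794 = -3.900.

z = -3.900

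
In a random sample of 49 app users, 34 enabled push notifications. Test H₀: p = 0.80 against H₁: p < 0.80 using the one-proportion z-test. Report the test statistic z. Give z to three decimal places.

p̂ = 34/49 = 0.69388.
Under H₀, SE = √(p₀(1−p₀)/n) = √(0.80·0.20/49) = √0.003265306 = 0.057143.
z = (p̂ − p₀)/SE = (0.69388 − 0.80)/0.057143 = -1.857.

z = -1.857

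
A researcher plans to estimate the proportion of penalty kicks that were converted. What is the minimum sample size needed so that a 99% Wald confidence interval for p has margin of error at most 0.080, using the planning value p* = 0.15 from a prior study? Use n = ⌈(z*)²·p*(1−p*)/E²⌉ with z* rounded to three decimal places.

n = 133

The 99% critical value is z* = 2.576.
p*(1−p*) = 0.15·0.85 = 0.1275.
Required n before rounding: 6.635776 × 0.1275 / 0.080² = 132.197.
Rounding up, n = 133.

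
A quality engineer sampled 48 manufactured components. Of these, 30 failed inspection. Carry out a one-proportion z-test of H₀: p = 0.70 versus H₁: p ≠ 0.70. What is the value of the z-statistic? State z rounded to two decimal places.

p̂ = 30/48 = 0.62500.
Under H₀, SE = √(p₀(1−p₀)/n) = √(0.70·0.30/48) = √0.004375000 = 0.066144.
Test statistic: z = -0.07500/0.066144 = -1.13.

z = -1.13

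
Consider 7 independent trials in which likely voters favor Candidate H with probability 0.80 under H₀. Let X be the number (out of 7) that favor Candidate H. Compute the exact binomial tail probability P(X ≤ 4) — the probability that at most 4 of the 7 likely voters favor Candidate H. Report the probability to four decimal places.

P = 0.1480

X ~ Binomial(n=7, p=0.80).
P(X ≤ 4) = Σ_{j=0}^{4} C(7,j)·0.80^j·0.20^{7−j}.
= 0.000013 + 0.000358 + 0.004301 + 0.028672 + 0.114688 = 0.1480.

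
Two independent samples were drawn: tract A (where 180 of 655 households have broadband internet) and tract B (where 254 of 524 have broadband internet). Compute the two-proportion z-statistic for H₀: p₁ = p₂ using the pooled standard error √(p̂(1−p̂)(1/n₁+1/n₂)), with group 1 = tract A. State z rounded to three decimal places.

z = -7.426

p̂₁ = 180/655 = 0.27481, p̂₂ = 254/524 = 0.48473.
Pooling: p̂ = 434/1179 = 0.36811.
SE = √[p̂(1−p̂)(1/n₁+1/n₂)] = √[0.36811·0.63189·(1/655+1/524)] ≈ 0.028267.
z = -0.20992/0.028267 = -7.426.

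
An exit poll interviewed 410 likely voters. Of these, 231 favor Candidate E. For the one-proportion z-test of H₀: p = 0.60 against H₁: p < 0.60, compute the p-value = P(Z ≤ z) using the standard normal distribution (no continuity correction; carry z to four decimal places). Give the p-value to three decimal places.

p-value = 0.065

p̂ = 231/410 = 0.56341.
Null standard error: √(0.60·0.40/410) = √0.000585366 = 0.024194.
Test statistic (full precision, shown to 4 dp): z = (231/410 − 0.60)/SE₀ ≈ -1.5121.
From the standard normal, P(Z ≤ z) = 0.065.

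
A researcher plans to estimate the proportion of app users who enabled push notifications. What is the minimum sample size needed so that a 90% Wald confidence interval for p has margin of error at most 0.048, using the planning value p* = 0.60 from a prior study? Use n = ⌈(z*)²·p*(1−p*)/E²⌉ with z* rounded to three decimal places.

n = 282

For 90% confidence, z* = 1.645.
p*(1−p*) = 0.2400.
Required n before rounding: 2.706025 × 0.2400 / 0.048² = 281.878.
⌈281.878⌉ = 282.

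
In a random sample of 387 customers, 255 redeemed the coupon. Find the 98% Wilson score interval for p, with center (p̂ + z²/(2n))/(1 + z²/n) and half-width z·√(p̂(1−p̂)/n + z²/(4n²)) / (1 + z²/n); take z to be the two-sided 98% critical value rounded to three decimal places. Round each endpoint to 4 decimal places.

p̂ = 255/387 = 0.65891; z = 2.326, so z² = 5.410276.
Denominator 1 + z²/n = 1 + 5.410276/387 = 1.013980.
Adjusted center: (0.65891 + z²/(2n))/1.013980 = 0.65672.
Radicand: p̂(1−p̂)/n + z²/(4n²) = 0.000580739 + 0.000009031 = 0.000589770.
Half-width = z·√(radicand)/denom = 2.326·0.024285/1.013980 = 0.05571.
CI: 0.65672 ± 0.05571 = (0.6010, 0.7124).

(0.6010, 0.7124)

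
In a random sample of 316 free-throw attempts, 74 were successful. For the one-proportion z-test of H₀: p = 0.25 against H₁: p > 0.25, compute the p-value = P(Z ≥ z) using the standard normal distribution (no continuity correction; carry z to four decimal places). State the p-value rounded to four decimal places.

p-value = 0.7420

With x = 74 successes in n = 316, p̂ = 0.23418.
SE₀ = √(0.25·0.75/316) = 0.024359.
Test statistic (full precision, shown to 4 dp): z = (74/316 − 0.25)/SE₀ ≈ -0.6496.
p-value = P(Z ≥ z) with z = -0.6496 → 0.7420.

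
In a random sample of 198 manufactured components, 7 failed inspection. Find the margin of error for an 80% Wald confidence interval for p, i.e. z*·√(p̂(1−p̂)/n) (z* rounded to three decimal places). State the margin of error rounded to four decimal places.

p̂ = 7/198 = 0.03535.
Standard error of p̂: √(0.034104/198) = √0.000172241 = 0.013124.
For 80% confidence, z* = 1.282.
Margin of error = z*·SE = 1.282 × 0.013124 = 0.0168.

ME = 0.0168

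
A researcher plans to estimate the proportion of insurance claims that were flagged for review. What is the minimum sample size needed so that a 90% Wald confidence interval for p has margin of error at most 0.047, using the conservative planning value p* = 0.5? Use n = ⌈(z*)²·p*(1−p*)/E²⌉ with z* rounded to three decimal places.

The 90% critical value is z* = 1.645.
p*(1−p*) = 0.2500.
Required n before rounding: 2.706025 × 0.2500 / 0.047² = 306.250.
Rounding up, n = 307.

n = 307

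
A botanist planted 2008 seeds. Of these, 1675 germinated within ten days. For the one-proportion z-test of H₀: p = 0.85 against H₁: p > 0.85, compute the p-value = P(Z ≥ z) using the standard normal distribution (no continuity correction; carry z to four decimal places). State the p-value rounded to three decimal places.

p-value = 0.977

p̂ = 1675/2008 = 0.83416.
SE₀ = √(0.85·0.15/2008) = 0.007968.
Test statistic (full precision, shown to 4 dp): z = (1675/2008 − 0.85)/SE₀ ≈ -1.9874.
From the standard normal, P(Z ≥ z) = 0.977.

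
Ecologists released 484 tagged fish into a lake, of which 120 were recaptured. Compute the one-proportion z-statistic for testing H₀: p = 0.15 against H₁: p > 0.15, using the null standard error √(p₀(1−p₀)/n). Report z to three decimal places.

z = 6.034

With x = 120 successes in n = 484, p̂ = 0.24793.
Under H₀, SE = √(p₀(1−p₀)/n) = √(0.15·0.85/484) = √0.000263430 = 0.016231.
z = (p̂ − p₀)/SE = (0.24793 − 0.15)/0.016231 = 6.034.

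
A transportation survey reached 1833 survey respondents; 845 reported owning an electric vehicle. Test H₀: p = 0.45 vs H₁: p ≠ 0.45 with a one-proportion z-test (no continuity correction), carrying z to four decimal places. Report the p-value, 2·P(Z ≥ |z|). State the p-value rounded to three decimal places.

p-value = 0.344

The sample proportion is 845/1833 = 0.46099.
SE₀ = √(0.45·0.55/1833) = 0.011620.
z = (p̂ − p₀)/SE = (845/1833 − 0.45)/0.011620 ≈ 0.9460.
p-value = 2·P(Z ≥ |z|) with z = 0.9460 → 0.344.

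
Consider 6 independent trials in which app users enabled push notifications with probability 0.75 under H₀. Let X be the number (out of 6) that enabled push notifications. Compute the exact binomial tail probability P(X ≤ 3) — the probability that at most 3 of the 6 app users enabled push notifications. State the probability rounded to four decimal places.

X ~ Binomial(n=6, p=0.75).
P(X ≤ 3) = C(6,0)·0.75^0·0.25^6 + C(6,1)·0.75^1·0.25^5 + C(6,2)·0.75^2·0.25^4 + C(6,3)·0.75^3·0.25^3.
= 0.000244 + 0.004395 + 0.032959 + 0.131836 = 0.1694.

P = 0.1694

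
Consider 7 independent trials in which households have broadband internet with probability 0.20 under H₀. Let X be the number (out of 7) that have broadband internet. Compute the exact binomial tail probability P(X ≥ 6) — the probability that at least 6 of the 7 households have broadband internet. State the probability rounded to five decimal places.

X is binomial with n = 7 and p = 0.20.
P(X ≥ 6) = C(7,6)·0.20^6·0.80^1 + C(7,7)·0.20^7·0.80^0.
= 0.000358 + 0.000013 = 0.00037.

P = 0.00037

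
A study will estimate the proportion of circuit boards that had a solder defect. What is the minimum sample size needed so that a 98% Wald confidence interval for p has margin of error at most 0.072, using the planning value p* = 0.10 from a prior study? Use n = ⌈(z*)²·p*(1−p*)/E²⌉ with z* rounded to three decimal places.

n = 94

z* = 2.326 at the 98% level.
p*(1−p*) = 0.0900.
(z*)²·p*(1−p*)/E² = 5.410276·0.0900/0.005184 = 93.928.
⌈93.928⌉ = 94.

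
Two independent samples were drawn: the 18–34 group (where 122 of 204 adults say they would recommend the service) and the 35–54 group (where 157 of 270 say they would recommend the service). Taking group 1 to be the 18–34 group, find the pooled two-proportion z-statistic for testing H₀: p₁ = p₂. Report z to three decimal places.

z = 0.363

Sample proportions: p̂₁ = 122/204 = 0.59804 and p̂₂ = 157/270 = 0.58148.
Pooling: p̂ = 279/474 = 0.58861.
SE = √[p̂(1−p̂)(1/n₁+1/n₂)] = √[0.58861·0.41139·(1/204+1/270)] ≈ 0.045649.
z = 0.01656/0.045649 = 0.363.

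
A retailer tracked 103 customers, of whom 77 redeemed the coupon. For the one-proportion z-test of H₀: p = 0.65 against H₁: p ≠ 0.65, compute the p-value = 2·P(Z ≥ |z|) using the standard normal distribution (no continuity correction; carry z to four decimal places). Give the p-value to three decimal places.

p-value = 0.038

With x = 77 successes in n = 103, p̂ = 0.74757.
SE₀ = √(0.65·0.35/103) = 0.046997.
Test statistic (full precision, shown to 4 dp): z = (77/103 − 0.65)/SE₀ ≈ 2.0761.
p-value = 2·P(Z ≥ |z|) with z = 2.0761 → 0.038.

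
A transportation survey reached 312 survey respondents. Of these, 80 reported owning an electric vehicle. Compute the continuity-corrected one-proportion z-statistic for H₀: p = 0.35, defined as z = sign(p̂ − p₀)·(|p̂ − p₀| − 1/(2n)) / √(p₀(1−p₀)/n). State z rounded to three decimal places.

The sample proportion is 80/312 = 0.25641. p̂ − p₀ = -0.093590.
Continuity correction 1/(2n) = 1/624 = 0.001603.
Corrected numerator: |-0.093590| − 0.001603 = 0.091987.
Null standard error: √(0.35·0.65/312) = √0.000729167 = 0.027003.
z = (−)0.091987/0.027003 = -3.407.

z = -3.407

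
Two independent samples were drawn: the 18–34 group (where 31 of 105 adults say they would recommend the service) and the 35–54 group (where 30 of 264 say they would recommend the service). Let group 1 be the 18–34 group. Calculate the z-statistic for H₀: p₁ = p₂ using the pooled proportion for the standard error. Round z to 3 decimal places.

z = 4.237

Sample proportions: p̂₁ = 31/105 = 0.29524 and p̂₂ = 30/264 = 0.11364.
Pooled p̂ = (31+30)/(105+264) = 61/369 = 0.16531.
Pooled SE = √[0.1379837·0.01331169] ≈ 0.042858.
z = 0.18160/0.042858 = 4.237.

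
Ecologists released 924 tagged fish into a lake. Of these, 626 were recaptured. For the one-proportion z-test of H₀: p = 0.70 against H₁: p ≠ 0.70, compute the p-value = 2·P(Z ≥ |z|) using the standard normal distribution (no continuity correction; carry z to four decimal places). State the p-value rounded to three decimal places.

p-value = 0.135

The sample proportion is 626/924 = 0.67749.
Null standard error: √(0.70·0.30/924) = √0.000227273 = 0.015076.
Test statistic (full precision, shown to 4 dp): z = (626/924 − 0.70)/SE₀ ≈ -1.4932.
From the standard normal, 2·P(Z ≥ |z|) = 0.135.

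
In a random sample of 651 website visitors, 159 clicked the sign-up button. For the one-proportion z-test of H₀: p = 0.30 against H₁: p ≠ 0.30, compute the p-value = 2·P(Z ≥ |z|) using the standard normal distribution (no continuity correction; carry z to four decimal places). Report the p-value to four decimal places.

p-value = 0.0019

p̂ = 159/651 = 0.24424.
SE₀ = √(0.30·0.70/651) = 0.017961.
z = (p̂ − p₀)/SE = (159/651 − 0.30)/0.017961 ≈ -3.1046.
p-value = 2·P(Z ≥ |z|) with z = -3.1046 → 0.0019.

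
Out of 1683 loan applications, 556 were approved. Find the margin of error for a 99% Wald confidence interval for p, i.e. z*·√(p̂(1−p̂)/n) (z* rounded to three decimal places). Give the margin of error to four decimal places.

ME = 0.0295

With x = 556 successes in n = 1683, p̂ = 0.33036.
Standard error of p̂: √(0.221223/1683) = √0.000131446 = 0.011465.
The 99% critical value is z* = 2.576.
Margin of error = z*·SE = 2.576 × 0.011465 = 0.0295.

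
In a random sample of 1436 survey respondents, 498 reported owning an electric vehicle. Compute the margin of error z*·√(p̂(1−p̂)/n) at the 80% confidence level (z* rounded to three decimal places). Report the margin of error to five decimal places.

ME = 0.01610

With x = 498 successes in n = 1436, p̂ = 0.34680.
SE = √(p̂(1−p̂)/n) = √(0.226529/1436) = 0.012560.
For 80% confidence, z* = 1.282.
Margin of error = z*·SE = 1.282 × 0.012560 = 0.01610.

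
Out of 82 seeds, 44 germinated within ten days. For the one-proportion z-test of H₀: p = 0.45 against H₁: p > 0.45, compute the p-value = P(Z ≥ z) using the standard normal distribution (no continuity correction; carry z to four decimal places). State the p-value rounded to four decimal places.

Sample proportion p̂ = 44/82 = 0.53659.
SE₀ = √(0.45·0.55/82) = 0.054939.
Test statistic (full precision, shown to 4 dp): z = (44/82 − 0.45)/SE₀ ≈ 1.5760.
From the standard normal, P(Z ≥ z) = 0.0575.

p-value = 0.0575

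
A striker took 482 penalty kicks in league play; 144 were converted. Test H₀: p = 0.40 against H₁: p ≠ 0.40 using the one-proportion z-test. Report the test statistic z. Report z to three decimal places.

z = -4.537

p̂ = 144/482 = 0.29876.
Null standard error: √(0.40·0.60/482) = √0.000497925 = 0.022314.
z = (p̂ − p₀)/SE = (0.29876 − 0.40)/0.022314 = -4.537.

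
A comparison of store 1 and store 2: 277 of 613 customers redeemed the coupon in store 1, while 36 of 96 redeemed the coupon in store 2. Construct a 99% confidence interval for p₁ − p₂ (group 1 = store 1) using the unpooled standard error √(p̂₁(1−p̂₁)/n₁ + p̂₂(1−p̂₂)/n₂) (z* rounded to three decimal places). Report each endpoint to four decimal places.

p̂₁ = 277/613 = 0.45188, p̂₂ = 36/96 = 0.37500; p̂₁ − p̂₂ = 0.07688.
Unpooled SE = √(p̂₁(1−p̂₁)/n₁ + p̂₂(1−p̂₂)/n₂) = √(0.000404052 + 0.002441406) = 0.053343.
z* = 2.576 at the 99% level. Margin of error = 0.13741.
Interval: 0.07688 ± 0.13741 → (-0.0605, 0.2143).

(-0.0605, 0.2143)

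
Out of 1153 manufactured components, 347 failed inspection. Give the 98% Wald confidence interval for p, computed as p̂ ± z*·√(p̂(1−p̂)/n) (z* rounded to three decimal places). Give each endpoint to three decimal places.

(0.270, 0.332)

p̂ = 347/1153 = 0.30095.
SE(p̂) = √(0.30095·0.69905/1153) = 0.013508.
z* = 2.326 at the 98% level.
Margin = 2.326·0.013508 = 0.03142.
CI: 0.30095 ± 0.03142 = (0.270, 0.332).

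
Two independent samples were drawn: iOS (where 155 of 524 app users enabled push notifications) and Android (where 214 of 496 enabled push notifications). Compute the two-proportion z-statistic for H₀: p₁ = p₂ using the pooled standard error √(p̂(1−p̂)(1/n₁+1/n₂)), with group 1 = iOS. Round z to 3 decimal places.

p̂₁ = 155/524 = 0.29580, p̂₂ = 214/496 = 0.43145.
Pooled p̂ = (155+214)/(524+496) = 369/1020 = 0.36176.
SE = √[p̂(1−p̂)(1/n₁+1/n₂)] = √[0.36176·0.63824·(1/524+1/496)] ≈ 0.030102.
z = (p̂₁ − p̂₂)/SE = (0.29580 − 0.43145)/0.030102 = -0.13565/0.030102 = -4.506.

z = -4.506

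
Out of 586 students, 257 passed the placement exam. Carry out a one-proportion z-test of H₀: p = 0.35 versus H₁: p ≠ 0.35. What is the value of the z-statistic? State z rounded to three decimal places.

p̂ = 257/586 = 0.43857.
Under H₀, SE = √(p₀(1−p₀)/n) = √(0.35·0.65/586) = √0.000388225 = 0.019703.
Test statistic: z = 0.08857/0.019703 = 4.495.

z = 4.495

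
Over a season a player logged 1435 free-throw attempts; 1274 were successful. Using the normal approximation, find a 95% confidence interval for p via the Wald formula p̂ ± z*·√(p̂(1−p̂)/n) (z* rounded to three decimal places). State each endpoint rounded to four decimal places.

(0.8715, 0.9041)

Sample proportion p̂ = 1274/1435 = 0.88780.
SE = √(p̂(1−p̂)/n) = √(0.099607/1435) = 0.008331.
The 95% critical value is z* = 1.960.
Margin = 1.960·0.008331 = 0.01633.
CI: 0.88780 ± 0.01633 = (0.8715, 0.9041).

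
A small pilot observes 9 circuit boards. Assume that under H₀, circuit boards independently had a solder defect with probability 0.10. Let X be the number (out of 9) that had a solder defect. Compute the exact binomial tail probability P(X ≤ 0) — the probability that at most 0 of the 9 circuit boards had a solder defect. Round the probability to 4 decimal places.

P = 0.3874

X ~ Binomial(n=9, p=0.10).
P(X ≤ 0) = C(9,0)·0.10^0·0.90^9.
= 0.387420 = 0.3874.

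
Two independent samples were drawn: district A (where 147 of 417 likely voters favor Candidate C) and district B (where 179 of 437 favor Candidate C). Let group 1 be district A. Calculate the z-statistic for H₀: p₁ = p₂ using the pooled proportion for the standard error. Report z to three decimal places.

Sample proportions: p̂₁ = 147/417 = 0.35252 and p̂₂ = 179/437 = 0.40961.
Pooled p̂ = (147+179)/(417+437) = 326/854 = 0.38173.
SE = √[p̂(1−p̂)(1/n₁+1/n₂)] = √[0.38173·0.61827·(1/417+1/437)] ≈ 0.033257.
z = -0.05709/0.033257 = -1.717.

z = -1.717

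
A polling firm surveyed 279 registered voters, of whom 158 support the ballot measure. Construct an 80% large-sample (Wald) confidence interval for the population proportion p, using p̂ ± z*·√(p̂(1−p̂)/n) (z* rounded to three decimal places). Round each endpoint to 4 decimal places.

(0.5283, 0.6043)

Sample proportion p̂ = 158/279 = 0.56631.
SE = √(p̂(1−p̂)/n) = √(0.245603/279) = 0.029670.
For 80% confidence, z* = 1.282.
Margin = 1.282·0.029670 = 0.03804.
Interval: 0.56631 ± 0.03804 → (0.5283, 0.6043).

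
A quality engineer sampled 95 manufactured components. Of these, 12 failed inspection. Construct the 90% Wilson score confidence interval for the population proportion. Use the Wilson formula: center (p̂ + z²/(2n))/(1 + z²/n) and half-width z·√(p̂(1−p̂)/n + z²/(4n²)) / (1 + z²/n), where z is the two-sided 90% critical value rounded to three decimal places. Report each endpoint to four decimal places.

(0.0804, 0.1929)

Here p̂ = 12/95 = 0.12632 and z = 1.645 (z² = 2.706025).
1 + z²/n = 1.028484.
Center = (0.12632 + 0.014242)/1.028484 = 0.13667.
Radicand: p̂(1−p̂)/n + z²/(4n²) = 0.001161685 + 0.000074959 = 0.001236644.
Half-width = z·√(radicand)/denom = 1.645·0.035166/1.028484 = 0.05625.
So the interval runs from 0.0804 to 0.1929.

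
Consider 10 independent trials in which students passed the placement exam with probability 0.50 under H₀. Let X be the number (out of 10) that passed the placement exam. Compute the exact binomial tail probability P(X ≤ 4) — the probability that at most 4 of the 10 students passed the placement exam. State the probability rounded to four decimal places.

X is binomial with n = 10 and p = 0.50.
P(X ≤ 4) = Σ_{j=0}^{4} C(10,j)·0.50^j·0.50^{10−j}.
= 0.000977 + 0.009766 + 0.043945 + 0.117188 + 0.205078 = 0.3770.

P = 0.3770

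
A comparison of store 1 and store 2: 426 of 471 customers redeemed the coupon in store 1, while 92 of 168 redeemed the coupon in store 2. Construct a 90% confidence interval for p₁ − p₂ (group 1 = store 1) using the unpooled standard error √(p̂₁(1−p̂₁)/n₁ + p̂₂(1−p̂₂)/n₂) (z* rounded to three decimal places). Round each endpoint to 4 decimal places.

p̂₁ = 426/471 = 0.90446, p̂₂ = 92/168 = 0.54762; p̂₁ − p̂₂ = 0.35684.
Unpooled SE = √(p̂₁(1−p̂₁)/n₁ + p̂₂(1−p̂₂)/n₂) = √(0.000183468 + 0.001474598) = 0.040719.
For 90% confidence, z* = 1.645. Margin of error = 0.06698.
So the interval runs from 0.2899 to 0.4238.

(0.2899, 0.4238)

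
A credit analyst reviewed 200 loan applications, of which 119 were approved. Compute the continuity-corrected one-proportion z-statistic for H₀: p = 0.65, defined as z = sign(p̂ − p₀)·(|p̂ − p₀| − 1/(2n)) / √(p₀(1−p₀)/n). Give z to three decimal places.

The sample proportion is 119/200 = 0.59500. p̂ − p₀ = -0.055000.
1/(2n) = 0.002500.
Corrected numerator: |-0.055000| − 0.002500 = 0.052500.
Under H₀, SE = √(p₀(1−p₀)/n) = √(0.65·0.35/200) = √0.001137500 = 0.033727.
z = (−)0.052500/0.033727 = -1.557.

z = -1.557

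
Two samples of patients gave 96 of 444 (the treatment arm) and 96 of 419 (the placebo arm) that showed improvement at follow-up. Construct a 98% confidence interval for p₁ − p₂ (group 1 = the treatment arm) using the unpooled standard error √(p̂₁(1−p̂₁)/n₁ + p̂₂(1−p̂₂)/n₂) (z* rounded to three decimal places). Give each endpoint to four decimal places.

(-0.0788, 0.0530)

p̂₁ = 0.21622, p̂₂ = 0.22912, so the observed difference is -0.01290.
Unpooled SE = √(p̂₁(1−p̂₁)/n₁ + p̂₂(1−p̂₂)/n₂) = √(0.000381682 + 0.000421533) = 0.028341.
z* = 2.326 at the 98% level. Margin = 2.326·0.028341 = 0.06592.
CI: -0.01290 ± 0.06592 = (-0.0788, 0.0530).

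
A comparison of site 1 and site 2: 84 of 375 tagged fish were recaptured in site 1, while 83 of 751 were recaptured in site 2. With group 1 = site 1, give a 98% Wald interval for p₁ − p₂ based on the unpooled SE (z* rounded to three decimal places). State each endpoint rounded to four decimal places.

(0.0568, 0.1702)

p̂₁ = 84/375 = 0.22400, p̂₂ = 83/751 = 0.11052; p̂₁ − p̂₂ = 0.11348.
SE = √(0.000463531 + 0.000130899) = √0.000594430 = 0.024381.
The 98% critical value is z* = 2.326. Margin of error = 0.05671.
So the interval runs from 0.0568 to 0.1702.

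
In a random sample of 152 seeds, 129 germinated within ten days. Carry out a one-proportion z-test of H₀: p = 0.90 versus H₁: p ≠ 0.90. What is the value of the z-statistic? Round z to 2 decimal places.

z = -2.11

Sample proportion p̂ = 129/152 = 0.84868.
Under H₀, SE = √(p₀(1−p₀)/n) = √(0.90·0.10/152) = √0.000592105 = 0.024333.
z = (p̂ − p₀)/SE = (0.84868 − 0.90)/0.024333 = -2.11.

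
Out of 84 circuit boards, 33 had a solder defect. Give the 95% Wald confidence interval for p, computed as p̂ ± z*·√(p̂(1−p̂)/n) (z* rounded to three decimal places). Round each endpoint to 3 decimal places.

The sample proportion is 33/84 = 0.39286.
SE = √(p̂(1−p̂)/n) = √(0.238520/84) = 0.053287.
For 95% confidence, z* = 1.960.
Margin = 1.960·0.053287 = 0.10444.
So the interval runs from 0.288 to 0.497.

(0.288, 0.497)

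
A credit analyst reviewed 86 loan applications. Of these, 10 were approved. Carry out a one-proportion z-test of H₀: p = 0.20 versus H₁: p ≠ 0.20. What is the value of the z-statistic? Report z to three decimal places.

z = -1.941

With x = 10 successes in n = 86, p̂ = 0.11628.
Under H₀, SE = √(p₀(1−p₀)/n) = √(0.20·0.80/86) = √0.001860465 = 0.043133.
z = (p̂ − p₀)/SE = (0.11628 − 0.20)/0.043133 = -1.941.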